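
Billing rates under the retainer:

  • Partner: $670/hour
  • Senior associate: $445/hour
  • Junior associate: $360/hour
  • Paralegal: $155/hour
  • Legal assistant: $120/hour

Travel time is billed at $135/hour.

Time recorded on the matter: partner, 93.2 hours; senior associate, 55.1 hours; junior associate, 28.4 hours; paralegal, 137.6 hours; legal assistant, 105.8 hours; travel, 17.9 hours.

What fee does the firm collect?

$133,628.00

Partner: 93.2 × $670 = $62,444.00
Senior associate: 55.1 × $445 = $24,519.50
Junior associate: 28.4 × $360 = $10,224.00
Paralegal: 137.6 × $155 = $21,328.00
Legal assistant: 105.8 × $120 = $12,696.00
Subtotal: $62,444.00 + $24,519.50 + $10,224.00 + $21,328.00 + $12,696.00 = $131,211.50
Travel: 17.9 × $135 = $2,416.50
Total: $131,211.50 + $2,416.50 = $133,628.00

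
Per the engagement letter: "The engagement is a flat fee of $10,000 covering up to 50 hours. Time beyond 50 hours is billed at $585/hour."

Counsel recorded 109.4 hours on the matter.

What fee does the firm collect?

$44,749.00

Flat fee: $10,000.00
Excess hours: 109.4 − 50 = 59.4
Overrun: 59.4 × $585 = $34,749.00
Total: $10,000.00 + $34,749.00 = $44,749.00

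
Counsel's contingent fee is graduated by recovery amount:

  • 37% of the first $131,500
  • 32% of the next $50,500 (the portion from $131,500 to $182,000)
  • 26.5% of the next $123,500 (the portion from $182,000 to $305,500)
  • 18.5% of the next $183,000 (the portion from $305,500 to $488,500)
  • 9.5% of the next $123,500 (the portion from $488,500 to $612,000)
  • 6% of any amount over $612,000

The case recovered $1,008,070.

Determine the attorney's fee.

First $131,500 at 37% = $48,655.00
Next $50,500 at 32% = $16,160.00
Next $123,500 at 26.5% = $32,727.50
Next $183,000 at 18.5% = $33,855.00
Next $123,500 at 9.5% = $11,732.50
Remaining $396,070 at 6% = $23,764.20
Fee: $48,655.00 + $16,160.00 + $32,727.50 + $33,855.00 + $11,732.50 + $23,764.20 = $166,894.20

$166,894.20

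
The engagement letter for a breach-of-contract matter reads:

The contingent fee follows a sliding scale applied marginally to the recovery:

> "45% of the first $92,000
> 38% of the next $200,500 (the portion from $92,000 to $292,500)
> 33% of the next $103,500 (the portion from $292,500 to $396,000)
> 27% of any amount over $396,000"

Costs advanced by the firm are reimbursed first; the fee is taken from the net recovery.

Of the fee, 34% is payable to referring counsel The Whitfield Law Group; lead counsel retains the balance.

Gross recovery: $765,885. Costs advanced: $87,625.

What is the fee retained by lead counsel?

$150,450.43

Fee base (net of costs): $765,885 − $87,625 = $678,260
First $92,000 at 45% = $41,400.00
Next $200,500 at 38% = $76,190.00
Next $103,500 at 33% = $34,155.00
Remaining $282,260 at 27% = $76,210.20
Fee: $41,400.00 + $76,190.00 + $34,155.00 + $76,210.20 = $227,955.20
Referral share: 34% of $227,955.20 = $77,504.77; lead counsel retains $227,955.20 − $77,504.77 = $150,450.43.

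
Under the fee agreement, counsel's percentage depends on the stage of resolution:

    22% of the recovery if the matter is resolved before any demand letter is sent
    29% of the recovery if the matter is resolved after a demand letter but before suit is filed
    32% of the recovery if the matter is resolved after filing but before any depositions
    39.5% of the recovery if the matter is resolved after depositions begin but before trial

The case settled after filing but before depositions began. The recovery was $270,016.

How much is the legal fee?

The matter settled after filing but before depositions began, so the 32% rate applies.
$270,016 × 32% = $86,405.12

$86,405.12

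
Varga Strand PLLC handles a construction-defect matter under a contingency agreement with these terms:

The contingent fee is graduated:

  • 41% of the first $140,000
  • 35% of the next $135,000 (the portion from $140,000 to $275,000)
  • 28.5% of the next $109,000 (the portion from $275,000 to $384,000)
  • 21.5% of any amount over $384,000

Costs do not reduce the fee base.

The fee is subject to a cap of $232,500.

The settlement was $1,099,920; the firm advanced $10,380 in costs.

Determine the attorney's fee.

Fee base is the gross recovery, $1,099,920; costs are reimbursed separately.
First $140,000 at 41% = $57,400.00
Next $135,000 at 35% = $47,250.00
Next $109,000 at 28.5% = $31,065.00
Remaining $715,920 at 21.5% = $153,922.80
Fee: $57,400.00 + $47,250.00 + $31,065.00 + $153,922.80 = $289,637.80
$289,637.80 exceeds the $232,500 cap, so the fee is capped at $232,500.00.

$232,500.00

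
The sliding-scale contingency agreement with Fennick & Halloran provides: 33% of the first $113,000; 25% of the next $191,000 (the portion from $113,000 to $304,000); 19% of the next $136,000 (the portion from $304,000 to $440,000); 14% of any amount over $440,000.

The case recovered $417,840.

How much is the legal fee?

$106,669.60

First $113,000 at 33% = $37,290.00
Next $191,000 at 25% = $47,750.00
Remaining $113,840 at 19% = $21,629.60
Fee: $37,290.00 + $47,750.00 + $21,629.60 = $106,669.60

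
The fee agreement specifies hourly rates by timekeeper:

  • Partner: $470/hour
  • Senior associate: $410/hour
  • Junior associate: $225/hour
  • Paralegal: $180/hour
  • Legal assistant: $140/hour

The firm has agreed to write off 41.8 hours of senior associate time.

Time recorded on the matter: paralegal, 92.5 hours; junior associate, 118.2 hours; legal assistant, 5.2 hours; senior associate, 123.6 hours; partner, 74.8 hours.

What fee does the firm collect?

Partner: 74.8 × $470 = $35,156.00
Senior associate: 123.6 × $410 = $50,676.00
Junior associate: 118.2 × $225 = $26,595.00
Paralegal: 92.5 × $180 = $16,650.00
Legal assistant: 5.2 × $140 = $728.00
Subtotal: $129,805.00
Write-off: 41.8 × $410 = $17,138.00
Total: $129,805.00 − $17,138.00 = $112,667.00

$112,667.00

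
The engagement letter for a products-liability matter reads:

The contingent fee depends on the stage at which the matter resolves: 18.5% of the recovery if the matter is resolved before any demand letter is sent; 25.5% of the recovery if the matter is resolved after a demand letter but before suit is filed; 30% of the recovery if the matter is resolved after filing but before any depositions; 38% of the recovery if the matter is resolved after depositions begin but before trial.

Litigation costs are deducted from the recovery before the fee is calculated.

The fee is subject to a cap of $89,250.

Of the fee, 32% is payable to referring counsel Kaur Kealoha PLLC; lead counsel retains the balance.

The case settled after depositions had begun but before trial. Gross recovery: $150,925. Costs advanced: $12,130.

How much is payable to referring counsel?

Fee base (net of costs): $150,925 − $12,130 = $138,795
The matter settled after depositions had begun but before trial, so the 38% rate applies.
$138,795 × 38% = $52,742.10
$52,742.10 is under the $89,250 cap.
Referral share: 32% of $52,742.10 = $16,877.47; lead counsel retains $52,742.10 − $16,877.47 = $35,864.63.

$16,877.47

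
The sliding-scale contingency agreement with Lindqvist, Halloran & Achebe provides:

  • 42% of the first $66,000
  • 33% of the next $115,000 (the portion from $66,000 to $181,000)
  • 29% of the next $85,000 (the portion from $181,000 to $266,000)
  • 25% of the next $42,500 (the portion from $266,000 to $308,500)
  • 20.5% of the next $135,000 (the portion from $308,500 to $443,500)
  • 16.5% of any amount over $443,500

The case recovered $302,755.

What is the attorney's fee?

$99,508.75

First $66,000 at 42% = $27,720.00
Next $115,000 at 33% = $37,950.00
Next $85,000 at 29% = $24,650.00
Remaining $36,755 at 25% = $9,188.75
Fee: $27,720.00 + $37,950.00 + $24,650.00 + $9,188.75 = $99,508.75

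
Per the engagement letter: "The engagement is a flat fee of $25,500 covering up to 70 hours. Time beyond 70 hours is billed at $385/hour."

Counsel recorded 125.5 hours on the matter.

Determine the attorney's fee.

$46,867.50

Flat fee: $25,500.00
Excess hours: 125.5 − 70 = 55.5
Overrun: 55.5 × $385 = $21,367.50
Total: $25,500.00 + $21,367.50 = $46,867.50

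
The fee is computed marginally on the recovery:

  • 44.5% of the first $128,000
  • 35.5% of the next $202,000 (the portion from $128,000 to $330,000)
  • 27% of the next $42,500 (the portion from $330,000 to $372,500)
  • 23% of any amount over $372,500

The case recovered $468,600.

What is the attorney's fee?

First $128,000 at 44.5% = $56,960.00
Next $202,000 at 35.5% = $71,710.00
Next $42,500 at 27% = $11,475.00
Remaining $96,100 at 23% = $22,103.00
Fee: $56,960.00 + $71,710.00 + $11,475.00 + $22,103.00 = $162,248.00

$162,248.00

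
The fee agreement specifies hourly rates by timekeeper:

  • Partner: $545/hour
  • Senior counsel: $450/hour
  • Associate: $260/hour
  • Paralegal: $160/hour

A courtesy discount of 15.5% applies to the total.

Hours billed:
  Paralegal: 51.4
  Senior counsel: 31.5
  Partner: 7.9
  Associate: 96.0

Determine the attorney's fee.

Partner: 7.9 × $545 = $4,305.50
Senior counsel: 31.5 × $450 = $14,175.00
Associate: 96.0 × $260 = $24,960.00
Paralegal: 51.4 × $160 = $8,224.00
Subtotal: $51,664.50
Less 15.5% discount: −$8,008.00
Total: $51,664.50 − $8,008.00 = $43,656.50

$43,656.50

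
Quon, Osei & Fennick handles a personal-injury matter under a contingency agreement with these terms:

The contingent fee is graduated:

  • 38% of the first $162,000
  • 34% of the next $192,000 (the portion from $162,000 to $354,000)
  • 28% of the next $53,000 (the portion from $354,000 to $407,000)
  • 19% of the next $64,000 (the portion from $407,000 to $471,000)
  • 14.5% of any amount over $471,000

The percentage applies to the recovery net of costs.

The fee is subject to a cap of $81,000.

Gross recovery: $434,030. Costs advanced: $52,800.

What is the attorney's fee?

Fee base (net of costs): $434,030 − $52,800 = $381,230
First $162,000 at 38% = $61,560.00
Next $192,000 at 34% = $65,280.00
Remaining $27,230 at 28% = $7,624.40
Fee: $61,560.00 + $65,280.00 + $7,624.40 = $134,464.40
$134,464.40 exceeds the $81,000 cap, so the fee is capped at $81,000.00.

$81,000.00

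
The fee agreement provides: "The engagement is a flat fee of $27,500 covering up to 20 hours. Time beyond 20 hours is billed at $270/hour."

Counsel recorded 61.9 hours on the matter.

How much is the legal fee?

$38,813.00

Flat fee: $27,500.00
Excess hours: 61.9 − 20 = 41.9
Overrun: 41.9 × $270 = $11,313.00
Total: $27,500.00 + $11,313.00 = $38,813.00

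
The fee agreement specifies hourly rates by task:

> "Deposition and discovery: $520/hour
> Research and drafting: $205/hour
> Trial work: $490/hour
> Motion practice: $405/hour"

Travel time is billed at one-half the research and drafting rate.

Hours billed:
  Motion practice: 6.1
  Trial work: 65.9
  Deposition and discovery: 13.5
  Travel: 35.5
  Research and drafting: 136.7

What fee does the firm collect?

Deposition and discovery: 13.5 × $520 = $7,020.00
Research and drafting: 136.7 × $205 = $28,023.50
Trial work: 65.9 × $490 = $32,291.00
Motion practice: 6.1 × $405 = $2,470.50
Subtotal: $7,020.00 + $28,023.50 + $32,291.00 + $2,470.50 = $69,805.00
Travel: 35.5 × ($205 ÷ 2) = 35.5 × $102.50 = $3,638.75
Total: $69,805.00 + $3,638.75 = $73,443.75

$73,443.75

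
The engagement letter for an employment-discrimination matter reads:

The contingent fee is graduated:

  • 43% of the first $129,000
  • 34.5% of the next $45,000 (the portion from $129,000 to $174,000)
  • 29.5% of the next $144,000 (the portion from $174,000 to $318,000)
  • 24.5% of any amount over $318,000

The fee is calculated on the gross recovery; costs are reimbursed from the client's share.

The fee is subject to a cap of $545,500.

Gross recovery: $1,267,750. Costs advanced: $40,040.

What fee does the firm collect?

Fee base is the gross recovery, $1,267,750; costs are reimbursed separately.
First $129,000 at 43% = $55,470.00
Next $45,000 at 34.5% = $15,525.00
Next $144,000 at 29.5% = $42,480.00
Remaining $949,750 at 24.5% = $232,688.75
Fee: $55,470.00 + $15,525.00 + $42,480.00 + $232,688.75 = $346,163.75
$346,163.75 is under the $545,500 cap.

$346,163.75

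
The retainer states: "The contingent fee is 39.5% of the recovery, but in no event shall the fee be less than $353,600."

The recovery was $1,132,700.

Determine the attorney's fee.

$447,416.50

39.5% of $1,132,700 = $447,416.50
That exceeds the $353,600 minimum.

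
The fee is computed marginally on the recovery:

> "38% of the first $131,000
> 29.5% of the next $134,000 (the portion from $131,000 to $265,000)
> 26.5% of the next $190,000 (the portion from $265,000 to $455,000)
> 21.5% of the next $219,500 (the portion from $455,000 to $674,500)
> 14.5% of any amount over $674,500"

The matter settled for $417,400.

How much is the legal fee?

$129,696.00

First $131,000 at 38% = $49,780.00
Next $134,000 at 29.5% = $39,530.00
Remaining $152,400 at 26.5% = $40,386.00
Fee: $49,780.00 + $39,530.00 + $40,386.00 = $129,696.00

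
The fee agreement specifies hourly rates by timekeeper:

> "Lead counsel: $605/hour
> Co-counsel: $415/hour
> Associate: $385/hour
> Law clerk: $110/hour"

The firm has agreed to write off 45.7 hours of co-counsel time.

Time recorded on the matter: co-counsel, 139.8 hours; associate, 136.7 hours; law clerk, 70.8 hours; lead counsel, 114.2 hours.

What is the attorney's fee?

$168,560.00

Lead counsel: 114.2 × $605 = $69,091.00
Co-counsel: 139.8 × $415 = $58,017.00
Associate: 136.7 × $385 = $52,629.50
Law clerk: 70.8 × $110 = $7,788.00
Subtotal: $187,525.50
Write-off: 45.7 × $415 = $18,965.50
Total: $187,525.50 − $18,965.50 = $168,560.00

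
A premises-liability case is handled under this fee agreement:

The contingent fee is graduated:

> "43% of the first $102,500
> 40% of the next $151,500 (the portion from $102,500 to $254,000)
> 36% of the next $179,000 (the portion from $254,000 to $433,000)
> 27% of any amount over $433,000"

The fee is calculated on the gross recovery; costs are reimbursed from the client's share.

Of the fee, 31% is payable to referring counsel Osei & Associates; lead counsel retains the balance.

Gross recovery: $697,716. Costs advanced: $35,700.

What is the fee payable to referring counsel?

$74,582.38

Fee base is the gross recovery, $697,716; costs are reimbursed separately.
First $102,500 at 43% = $44,075.00
Next $151,500 at 40% = $60,600.00
Next $179,000 at 36% = $64,440.00
Remaining $264,716 at 27% = $71,473.32
Fee: $44,075.00 + $60,600.00 + $64,440.00 + $71,473.32 = $240,588.32
Referral share: 31% of $240,588.32 = $74,582.38; lead counsel retains $240,588.32 − $74,582.38 = $166,005.94.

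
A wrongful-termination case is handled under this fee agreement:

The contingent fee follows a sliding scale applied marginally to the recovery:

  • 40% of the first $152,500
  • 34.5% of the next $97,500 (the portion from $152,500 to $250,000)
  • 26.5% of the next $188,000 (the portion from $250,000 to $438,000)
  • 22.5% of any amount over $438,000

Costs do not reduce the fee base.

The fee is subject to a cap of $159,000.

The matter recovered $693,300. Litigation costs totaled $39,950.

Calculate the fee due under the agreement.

$159,000.00

Fee base is the gross recovery, $693,300; costs are reimbursed separately.
First $152,500 at 40% = $61,000.00
Next $97,500 at 34.5% = $33,637.50
Next $188,000 at 26.5% = $49,820.00
Remaining $255,300 at 22.5% = $57,442.50
Fee: $61,000.00 + $33,637.50 + $49,820.00 + $57,442.50 = $201,900.00
$201,900.00 exceeds the $159,000 cap, so the fee is capped at $159,000.00.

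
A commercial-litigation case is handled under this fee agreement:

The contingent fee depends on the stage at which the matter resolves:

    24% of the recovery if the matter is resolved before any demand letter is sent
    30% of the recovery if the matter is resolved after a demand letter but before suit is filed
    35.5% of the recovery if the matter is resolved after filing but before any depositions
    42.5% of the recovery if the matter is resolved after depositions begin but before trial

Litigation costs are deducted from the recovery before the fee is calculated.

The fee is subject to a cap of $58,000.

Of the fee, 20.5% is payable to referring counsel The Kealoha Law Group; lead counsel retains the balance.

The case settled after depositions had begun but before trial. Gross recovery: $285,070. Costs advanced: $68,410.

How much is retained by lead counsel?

$46,110.00

Fee base (net of costs): $285,070 − $68,410 = $216,660
The matter settled after depositions had begun but before trial, so the 42.5% rate applies.
$216,660 × 42.5% = $92,080.50
$92,080.50 exceeds the $58,000 cap, so the fee is capped at $58,000.00.
Referral share: 20.5% of $58,000.00 = $11,890.00; lead counsel retains $58,000.00 − $11,890.00 = $46,110.00.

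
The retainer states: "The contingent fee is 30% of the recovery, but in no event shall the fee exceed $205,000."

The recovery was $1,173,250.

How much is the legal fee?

30% of $1,173,250 = $351,975.00
That exceeds the $205,000 cap, so the fee is capped at $205,000.

$205,000.00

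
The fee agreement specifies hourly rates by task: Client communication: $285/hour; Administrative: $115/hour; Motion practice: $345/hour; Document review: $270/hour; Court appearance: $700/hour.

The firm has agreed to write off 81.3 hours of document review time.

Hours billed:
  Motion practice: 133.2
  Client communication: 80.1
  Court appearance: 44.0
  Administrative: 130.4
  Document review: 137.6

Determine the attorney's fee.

$129,779.50

Client communication: 80.1 × $285 = $22,828.50
Administrative: 130.4 × $115 = $14,996.00
Motion practice: 133.2 × $345 = $45,954.00
Document review: 137.6 × $270 = $37,152.00
Court appearance: 44.0 × $700 = $30,800.00
Subtotal: $151,730.50
Write-off: 81.3 × $270 = $21,951.00
Total: $151,730.50 − $21,951.00 = $129,779.50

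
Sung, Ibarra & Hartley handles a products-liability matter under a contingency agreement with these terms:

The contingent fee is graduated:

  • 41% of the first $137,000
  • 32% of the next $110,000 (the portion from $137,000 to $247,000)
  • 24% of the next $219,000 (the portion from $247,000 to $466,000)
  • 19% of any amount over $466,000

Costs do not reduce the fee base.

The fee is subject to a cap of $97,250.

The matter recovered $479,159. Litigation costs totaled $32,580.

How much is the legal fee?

Fee base is the gross recovery, $479,159; costs are reimbursed separately.
First $137,000 at 41% = $56,170.00
Next $110,000 at 32% = $35,200.00
Next $219,000 at 24% = $52,560.00
Remaining $13,159 at 19% = $2,500.21
Fee: $56,170.00 + $35,200.00 + $52,560.00 + $2,500.21 = $146,430.21
$146,430.21 exceeds the $97,250 cap, so the fee is capped at $97,250.00.

$97,250.00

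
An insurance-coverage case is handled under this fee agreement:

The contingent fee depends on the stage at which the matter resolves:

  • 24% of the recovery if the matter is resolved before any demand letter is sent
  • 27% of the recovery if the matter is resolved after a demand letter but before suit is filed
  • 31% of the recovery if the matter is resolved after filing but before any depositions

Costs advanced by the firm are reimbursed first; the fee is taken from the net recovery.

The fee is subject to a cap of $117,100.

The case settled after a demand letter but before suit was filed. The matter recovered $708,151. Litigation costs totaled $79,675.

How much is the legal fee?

Fee base (net of costs): $708,151 − $79,675 = $628,476
The matter settled after a demand letter but before suit was filed, so the 27% rate applies.
$628,476 × 27% = $169,688.52
$169,688.52 exceeds the $117,100 cap, so the fee is capped at $117,100.00.

$117,100.00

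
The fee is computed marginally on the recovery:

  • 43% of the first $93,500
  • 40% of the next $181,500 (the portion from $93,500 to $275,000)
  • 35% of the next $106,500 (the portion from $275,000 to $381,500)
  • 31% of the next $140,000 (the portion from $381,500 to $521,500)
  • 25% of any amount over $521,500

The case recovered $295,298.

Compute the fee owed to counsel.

$119,909.30

First $93,500 at 43% = $40,205.00
Next $181,500 at 40% = $72,600.00
Remaining $20,298 at 35% = $7,104.30
Fee: $40,205.00 + $72,600.00 + $7,104.30 = $119,909.30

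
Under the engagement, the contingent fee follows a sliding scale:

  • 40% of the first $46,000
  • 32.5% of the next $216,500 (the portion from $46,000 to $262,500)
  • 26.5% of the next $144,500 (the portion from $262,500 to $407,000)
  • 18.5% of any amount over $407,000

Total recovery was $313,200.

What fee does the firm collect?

$102,198.00

First $46,000 at 40% = $18,400.00
Next $216,500 at 32.5% = $70,362.50
Remaining $50,700 at 26.5% = $13,435.50
Fee: $18,400.00 + $70,362.50 + $13,435.50 = $102,198.00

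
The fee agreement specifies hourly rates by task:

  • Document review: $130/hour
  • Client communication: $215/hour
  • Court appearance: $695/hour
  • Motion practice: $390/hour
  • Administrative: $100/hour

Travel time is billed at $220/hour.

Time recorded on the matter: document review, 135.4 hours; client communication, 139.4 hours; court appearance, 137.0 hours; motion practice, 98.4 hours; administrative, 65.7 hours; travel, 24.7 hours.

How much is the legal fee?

Document review: 135.4 × $130 = $17,602.00
Client communication: 139.4 × $215 = $29,971.00
Court appearance: 137.0 × $695 = $95,215.00
Motion practice: 98.4 × $390 = $38,376.00
Administrative: 65.7 × $100 = $6,570.00
Subtotal: $17,602.00 + $29,971.00 + $95,215.00 + $38,376.00 + $6,570.00 = $187,734.00
Travel: 24.7 × $220 = $5,434.00
Total: $187,734.00 + $5,434.00 = $193,168.00

$193,168.00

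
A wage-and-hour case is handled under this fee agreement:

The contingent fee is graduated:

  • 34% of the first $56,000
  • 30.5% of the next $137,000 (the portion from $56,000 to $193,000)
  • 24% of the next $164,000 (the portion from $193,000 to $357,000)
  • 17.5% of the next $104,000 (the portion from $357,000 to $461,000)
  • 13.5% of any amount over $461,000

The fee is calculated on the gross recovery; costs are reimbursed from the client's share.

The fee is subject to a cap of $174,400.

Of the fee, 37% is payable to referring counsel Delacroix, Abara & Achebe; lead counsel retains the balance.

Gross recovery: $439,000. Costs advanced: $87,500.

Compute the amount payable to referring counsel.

$42,377.95

Fee base is the gross recovery, $439,000; costs are reimbursed separately.
First $56,000 at 34% = $19,040.00
Next $137,000 at 30.5% = $41,785.00
Next $164,000 at 24% = $39,360.00
Remaining $82,000 at 17.5% = $14,350.00
Fee: $19,040.00 + $41,785.00 + $39,360.00 + $14,350.00 = $114,535.00
$114,535.00 is under the $174,400 cap.
Referral share: 37% of $114,535.00 = $42,377.95; lead counsel retains $114,535.00 − $42,377.95 = $72,157.05.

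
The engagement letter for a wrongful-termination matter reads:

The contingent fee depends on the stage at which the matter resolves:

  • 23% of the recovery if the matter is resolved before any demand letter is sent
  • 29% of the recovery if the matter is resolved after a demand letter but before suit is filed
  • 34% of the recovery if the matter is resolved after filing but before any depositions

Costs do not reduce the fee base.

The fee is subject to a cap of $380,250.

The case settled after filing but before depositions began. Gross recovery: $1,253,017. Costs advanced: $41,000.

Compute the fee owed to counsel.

Fee base is the gross recovery, $1,253,017; costs are reimbursed separately.
The matter settled after filing but before depositions began, so the 34% rate applies.
$1,253,017 × 34% = $426,025.78
$426,025.78 exceeds the $380,250 cap, so the fee is capped at $380,250.00.

$380,250.00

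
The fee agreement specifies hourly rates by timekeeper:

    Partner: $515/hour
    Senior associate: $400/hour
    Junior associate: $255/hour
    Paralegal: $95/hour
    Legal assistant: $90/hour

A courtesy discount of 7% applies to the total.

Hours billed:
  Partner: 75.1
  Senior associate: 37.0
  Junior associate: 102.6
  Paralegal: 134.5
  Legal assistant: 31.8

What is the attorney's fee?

$88,609.47

Partner: 75.1 × $515 = $38,676.50
Senior associate: 37.0 × $400 = $14,800.00
Junior associate: 102.6 × $255 = $26,163.00
Paralegal: 134.5 × $95 = $12,777.50
Legal assistant: 31.8 × $90 = $2,862.00
Subtotal: $95,279.00
Less 7% discount: −$6,669.53
Total: $95,279.00 − $6,669.53 = $88,609.47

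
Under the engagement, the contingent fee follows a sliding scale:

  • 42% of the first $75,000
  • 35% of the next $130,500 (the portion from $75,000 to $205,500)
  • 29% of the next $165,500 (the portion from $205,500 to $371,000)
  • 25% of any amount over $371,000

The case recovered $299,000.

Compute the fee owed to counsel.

First $75,000 at 42% = $31,500.00
Next $130,500 at 35% = $45,675.00
Remaining $93,500 at 29% = $27,115.00
Fee: $31,500.00 + $45,675.00 + $27,115.00 = $104,290.00

$104,290.00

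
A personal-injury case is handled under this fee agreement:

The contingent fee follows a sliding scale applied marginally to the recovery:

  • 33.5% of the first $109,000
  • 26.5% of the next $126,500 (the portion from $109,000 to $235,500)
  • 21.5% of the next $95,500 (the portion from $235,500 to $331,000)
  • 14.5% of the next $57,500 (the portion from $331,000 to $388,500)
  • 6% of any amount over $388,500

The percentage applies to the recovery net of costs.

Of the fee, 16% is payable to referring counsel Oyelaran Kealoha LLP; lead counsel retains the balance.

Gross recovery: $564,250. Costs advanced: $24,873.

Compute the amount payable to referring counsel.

$17,273.62

Fee base (net of costs): $564,250 − $24,873 = $539,377
First $109,000 at 33.5% = $36,515.00
Next $126,500 at 26.5% = $33,522.50
Next $95,500 at 21.5% = $20,532.50
Next $57,500 at 14.5% = $8,337.50
Remaining $150,877 at 6% = $9,052.62
Fee: $36,515.00 + $33,522.50 + $20,532.50 + $8,337.50 + $9,052.62 = $107,960.12
Referral share: 16% of $107,960.12 = $17,273.62; lead counsel retains $107,960.12 − $17,273.62 = $90,686.50.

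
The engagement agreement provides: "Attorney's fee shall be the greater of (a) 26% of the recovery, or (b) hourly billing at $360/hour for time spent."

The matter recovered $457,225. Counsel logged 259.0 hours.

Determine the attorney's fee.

(a) 26% of $457,225 = $118,878.50
(b) 259.0 × $360 = $93,240.00
The greater is (a): $118,878.50.

$118,878.50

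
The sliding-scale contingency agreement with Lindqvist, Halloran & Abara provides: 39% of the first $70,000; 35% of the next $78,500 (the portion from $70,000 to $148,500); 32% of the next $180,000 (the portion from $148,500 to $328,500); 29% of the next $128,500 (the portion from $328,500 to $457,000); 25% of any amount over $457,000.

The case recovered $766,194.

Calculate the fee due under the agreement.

$226,938.50

First $70,000 at 39% = $27,300.00
Next $78,500 at 35% = $27,475.00
Next $180,000 at 32% = $57,600.00
Next $128,500 at 29% = $37,265.00
Remaining $309,194 at 25% = $77,298.50
Fee: $27,300.00 + $27,475.00 + $57,600.00 + $37,265.00 + $77,298.50 = $226,938.50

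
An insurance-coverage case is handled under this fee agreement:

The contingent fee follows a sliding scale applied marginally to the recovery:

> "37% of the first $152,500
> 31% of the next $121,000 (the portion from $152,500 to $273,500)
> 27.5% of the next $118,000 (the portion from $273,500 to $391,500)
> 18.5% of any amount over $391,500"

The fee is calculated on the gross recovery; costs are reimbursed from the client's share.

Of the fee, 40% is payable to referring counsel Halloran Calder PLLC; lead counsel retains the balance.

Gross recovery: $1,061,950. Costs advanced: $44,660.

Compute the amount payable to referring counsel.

Fee base is the gross recovery, $1,061,950; costs are reimbursed separately.
First $152,500 at 37% = $56,425.00
Next $121,000 at 31% = $37,510.00
Next $118,000 at 27.5% = $32,450.00
Remaining $670,450 at 18.5% = $124,033.25
Fee: $56,425.00 + $37,510.00 + $32,450.00 + $124,033.25 = $250,418.25
Referral share: 40% of $250,418.25 = $100,167.30; lead counsel retains $250,418.25 − $100,167.30 = $150,250.95.

$100,167.30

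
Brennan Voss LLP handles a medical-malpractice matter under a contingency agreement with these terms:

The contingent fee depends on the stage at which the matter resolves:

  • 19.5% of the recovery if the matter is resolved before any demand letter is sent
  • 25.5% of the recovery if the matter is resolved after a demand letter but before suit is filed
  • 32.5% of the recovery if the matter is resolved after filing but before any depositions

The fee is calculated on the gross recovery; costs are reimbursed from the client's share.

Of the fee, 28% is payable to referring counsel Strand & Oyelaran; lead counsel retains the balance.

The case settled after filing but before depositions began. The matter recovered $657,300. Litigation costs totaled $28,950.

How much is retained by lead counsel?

$153,808.20

Fee base is the gross recovery, $657,300; costs are reimbursed separately.
The matter settled after filing but before depositions began, so the 32.5% rate applies.
$657,300 × 32.5% = $213,622.50
Referral share: 28% of $213,622.50 = $59,814.30; lead counsel retains $213,622.50 − $59,814.30 = $153,808.20.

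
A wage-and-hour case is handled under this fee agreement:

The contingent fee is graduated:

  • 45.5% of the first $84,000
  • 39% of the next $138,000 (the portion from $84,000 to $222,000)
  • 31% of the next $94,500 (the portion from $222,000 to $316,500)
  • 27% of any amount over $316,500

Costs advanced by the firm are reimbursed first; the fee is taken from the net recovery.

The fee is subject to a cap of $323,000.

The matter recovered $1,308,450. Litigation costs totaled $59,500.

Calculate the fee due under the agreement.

Fee base (net of costs): $1,308,450 − $59,500 = $1,248,950
First $84,000 at 45.5% = $38,220.00
Next $138,000 at 39% = $53,820.00
Next $94,500 at 31% = $29,295.00
Remaining $932,450 at 27% = $251,761.50
Fee: $38,220.00 + $53,820.00 + $29,295.00 + $251,761.50 = $373,096.50
$373,096.50 exceeds the $323,000 cap, so the fee is capped at $323,000.00.

$323,000.00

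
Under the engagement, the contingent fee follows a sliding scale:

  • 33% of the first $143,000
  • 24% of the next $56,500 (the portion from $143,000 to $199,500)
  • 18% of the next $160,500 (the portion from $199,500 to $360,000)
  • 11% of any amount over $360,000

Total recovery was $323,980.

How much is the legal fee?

$83,156.40

First $143,000 at 33% = $47,190.00
Next $56,500 at 24% = $13,560.00
Remaining $124,480 at 18% = $22,406.40
Fee: $47,190.00 + $13,560.00 + $22,406.40 = $83,156.40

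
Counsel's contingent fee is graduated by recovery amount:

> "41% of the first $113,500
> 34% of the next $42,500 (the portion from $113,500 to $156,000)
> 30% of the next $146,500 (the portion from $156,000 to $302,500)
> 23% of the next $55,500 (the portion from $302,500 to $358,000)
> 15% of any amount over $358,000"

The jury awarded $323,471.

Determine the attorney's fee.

First $113,500 at 41% = $46,535.00
Next $42,500 at 34% = $14,450.00
Next $146,500 at 30% = $43,950.00
Remaining $20,971 at 23% = $4,823.33
Fee: $46,535.00 + $14,450.00 + $43,950.00 + $4,823.33 = $109,758.33

$109,758.33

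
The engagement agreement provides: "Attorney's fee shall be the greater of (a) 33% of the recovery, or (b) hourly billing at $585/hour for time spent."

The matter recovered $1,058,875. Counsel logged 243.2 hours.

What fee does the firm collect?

(a) 33% of $1,058,875 = $349,428.75
(b) 243.2 × $585 = $142,272.00
The greater is (a): $349,428.75.

$349,428.75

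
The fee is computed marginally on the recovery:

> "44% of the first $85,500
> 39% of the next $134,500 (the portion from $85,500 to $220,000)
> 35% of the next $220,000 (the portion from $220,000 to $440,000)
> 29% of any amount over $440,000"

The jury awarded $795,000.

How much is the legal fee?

First $85,500 at 44% = $37,620.00
Next $134,500 at 39% = $52,455.00
Next $220,000 at 35% = $77,000.00
Remaining $355,000 at 29% = $102,950.00
Fee: $37,620.00 + $52,455.00 + $77,000.00 + $102,950.00 = $270,025.00

$270,025.00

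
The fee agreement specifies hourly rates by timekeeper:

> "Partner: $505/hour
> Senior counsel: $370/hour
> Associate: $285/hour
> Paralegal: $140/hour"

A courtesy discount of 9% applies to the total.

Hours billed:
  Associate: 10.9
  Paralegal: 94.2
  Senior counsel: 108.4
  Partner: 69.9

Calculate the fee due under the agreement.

Partner: 69.9 × $505 = $35,299.50
Senior counsel: 108.4 × $370 = $40,108.00
Associate: 10.9 × $285 = $3,106.50
Paralegal: 94.2 × $140 = $13,188.00
Subtotal: $91,702.00
Less 9% discount: −$8,253.18
Total: $91,702.00 − $8,253.18 = $83,448.82

$83,448.82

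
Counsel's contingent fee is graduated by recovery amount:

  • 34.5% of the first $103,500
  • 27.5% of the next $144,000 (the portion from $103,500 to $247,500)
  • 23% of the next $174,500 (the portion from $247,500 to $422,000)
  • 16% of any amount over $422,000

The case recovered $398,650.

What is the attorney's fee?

First $103,500 at 34.5% = $35,707.50
Next $144,000 at 27.5% = $39,600.00
Remaining $151,150 at 23% = $34,764.50
Fee: $35,707.50 + $39,600.00 + $34,764.50 = $110,072.00

$110,072.00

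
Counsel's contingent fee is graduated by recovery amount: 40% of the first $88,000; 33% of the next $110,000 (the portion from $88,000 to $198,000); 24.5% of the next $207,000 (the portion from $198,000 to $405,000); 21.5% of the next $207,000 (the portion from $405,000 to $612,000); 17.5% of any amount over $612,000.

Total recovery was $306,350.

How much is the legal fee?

$98,045.75

First $88,000 at 40% = $35,200.00
Next $110,000 at 33% = $36,300.00
Remaining $108,350 at 24.5% = $26,545.75
Fee: $35,200.00 + $36,300.00 + $26,545.75 = $98,045.75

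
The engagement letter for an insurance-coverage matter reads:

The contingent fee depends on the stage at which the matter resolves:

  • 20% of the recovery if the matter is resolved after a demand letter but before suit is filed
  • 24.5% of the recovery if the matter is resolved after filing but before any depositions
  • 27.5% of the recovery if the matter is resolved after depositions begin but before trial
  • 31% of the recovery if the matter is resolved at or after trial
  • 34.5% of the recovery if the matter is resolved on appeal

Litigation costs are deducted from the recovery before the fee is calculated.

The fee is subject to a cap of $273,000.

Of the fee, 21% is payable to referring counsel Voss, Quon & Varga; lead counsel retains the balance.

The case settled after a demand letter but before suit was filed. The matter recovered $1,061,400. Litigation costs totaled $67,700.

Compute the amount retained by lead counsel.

$157,004.60

Fee base (net of costs): $1,061,400 − $67,700 = $993,700
The matter settled after a demand letter but before suit was filed, so the 20% rate applies.
$993,700 × 20% = $198,740.00
$198,740.00 is under the $273,000 cap.
Referral share: 21% of $198,740.00 = $41,735.40; lead counsel retains $198,740.00 − $41,735.40 = $157,004.60.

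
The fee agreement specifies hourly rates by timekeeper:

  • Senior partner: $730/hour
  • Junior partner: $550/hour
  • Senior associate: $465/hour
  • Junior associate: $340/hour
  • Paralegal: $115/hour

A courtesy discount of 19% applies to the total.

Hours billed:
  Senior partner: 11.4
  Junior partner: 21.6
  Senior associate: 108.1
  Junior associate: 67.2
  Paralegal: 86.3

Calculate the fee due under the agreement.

$83,625.21

Senior partner: 11.4 × $730 = $8,322.00
Junior partner: 21.6 × $550 = $11,880.00
Senior associate: 108.1 × $465 = $50,266.50
Junior associate: 67.2 × $340 = $22,848.00
Paralegal: 86.3 × $115 = $9,924.50
Subtotal: $103,241.00
Less 19% discount: −$19,615.79
Total: $103,241.00 − $19,615.79 = $83,625.21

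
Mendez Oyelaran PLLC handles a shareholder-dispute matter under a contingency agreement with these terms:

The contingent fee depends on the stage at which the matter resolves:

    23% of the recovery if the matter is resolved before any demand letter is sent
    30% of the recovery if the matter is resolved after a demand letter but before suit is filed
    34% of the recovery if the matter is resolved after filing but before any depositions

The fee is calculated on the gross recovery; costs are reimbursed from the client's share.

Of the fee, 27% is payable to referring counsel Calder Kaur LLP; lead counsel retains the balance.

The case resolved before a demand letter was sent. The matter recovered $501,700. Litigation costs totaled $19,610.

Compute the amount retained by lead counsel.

$84,235.43

Fee base is the gross recovery, $501,700; costs are reimbursed separately.
The matter resolved before a demand letter was sent, so the 23% rate applies.
$501,700 × 23% = $115,391.00
Referral share: 27% of $115,391.00 = $31,155.57; lead counsel retains $115,391.00 − $31,155.57 = $84,235.43.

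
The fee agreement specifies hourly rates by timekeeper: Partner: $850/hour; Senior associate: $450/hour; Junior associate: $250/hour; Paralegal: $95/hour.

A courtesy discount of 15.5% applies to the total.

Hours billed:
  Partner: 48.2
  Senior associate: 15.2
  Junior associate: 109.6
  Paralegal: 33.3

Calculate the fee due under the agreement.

$66,225.61

Partner: 48.2 × $850 = $40,970.00
Senior associate: 15.2 × $450 = $6,840.00
Junior associate: 109.6 × $250 = $27,400.00
Paralegal: 33.3 × $95 = $3,163.50
Subtotal: $78,373.50
Less 15.5% discount: −$12,147.89
Total: $78,373.50 − $12,147.89 = $66,225.61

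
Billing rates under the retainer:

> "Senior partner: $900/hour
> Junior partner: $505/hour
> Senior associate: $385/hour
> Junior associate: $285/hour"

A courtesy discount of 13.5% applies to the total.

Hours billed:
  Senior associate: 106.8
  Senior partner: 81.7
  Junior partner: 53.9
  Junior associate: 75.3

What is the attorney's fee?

$141,278.72

Senior partner: 81.7 × $900 = $73,530.00
Junior partner: 53.9 × $505 = $27,219.50
Senior associate: 106.8 × $385 = $41,118.00
Junior associate: 75.3 × $285 = $21,460.50
Subtotal: $163,328.00
Less 13.5% discount: −$22,049.28
Total: $163,328.00 − $22,049.28 = $141,278.72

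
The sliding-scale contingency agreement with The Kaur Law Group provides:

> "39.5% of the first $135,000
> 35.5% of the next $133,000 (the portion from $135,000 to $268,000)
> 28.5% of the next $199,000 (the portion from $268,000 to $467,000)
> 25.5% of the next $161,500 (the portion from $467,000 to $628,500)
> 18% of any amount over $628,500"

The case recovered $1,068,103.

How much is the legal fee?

First $135,000 at 39.5% = $53,325.00
Next $133,000 at 35.5% = $47,215.00
Next $199,000 at 28.5% = $56,715.00
Next $161,500 at 25.5% = $41,182.50
Remaining $439,603 at 18% = $79,128.54
Fee: $53,325.00 + $47,215.00 + $56,715.00 + $41,182.50 + $79,128.54 = $277,566.04

$277,566.04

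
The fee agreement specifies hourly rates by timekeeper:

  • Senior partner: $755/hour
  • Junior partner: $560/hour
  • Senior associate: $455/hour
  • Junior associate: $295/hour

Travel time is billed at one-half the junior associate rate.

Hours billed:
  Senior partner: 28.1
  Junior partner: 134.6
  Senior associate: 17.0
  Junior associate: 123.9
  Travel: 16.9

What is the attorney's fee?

$143,369.75

Senior partner: 28.1 × $755 = $21,215.50
Junior partner: 134.6 × $560 = $75,376.00
Senior associate: 17.0 × $455 = $7,735.00
Junior associate: 123.9 × $295 = $36,550.50
Subtotal: $21,215.50 + $75,376.00 + $7,735.00 + $36,550.50 = $140,877.00
Travel: 16.9 × ($295 ÷ 2) = 16.9 × $147.50 = $2,492.75
Total: $140,877.00 + $2,492.75 = $143,369.75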